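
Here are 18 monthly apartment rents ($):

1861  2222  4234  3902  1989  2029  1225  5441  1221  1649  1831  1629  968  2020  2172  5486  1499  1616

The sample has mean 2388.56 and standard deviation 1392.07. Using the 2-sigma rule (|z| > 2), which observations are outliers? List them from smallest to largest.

Cutoffs at x̄ ± 2s: 2388.56 ± 2·1392.07 = [-395.58, 5172.70].
5441: z = 2.19, |z| > 2 → outlier.
5486: z = 2.23, |z| > 2 → outlier.
Every other value lies within [-395.58, 5172.70].

5441, 5486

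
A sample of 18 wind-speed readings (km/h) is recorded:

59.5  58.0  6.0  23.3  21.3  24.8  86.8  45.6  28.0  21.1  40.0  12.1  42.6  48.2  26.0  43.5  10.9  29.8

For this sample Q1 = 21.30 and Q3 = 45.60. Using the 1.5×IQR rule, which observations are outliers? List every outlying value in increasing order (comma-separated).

IQR = Q3 − Q1 = 45.60 − 21.30 = 24.30.
Lower fence = Q1 − 1.5·IQR = 21.30 − 36.45 = -15.15.
Upper fence = Q3 + 1.5·IQR = 45.60 + 36.45 = 82.05.
86.8 > 82.05 → outlier.
All remaining values lie within [-15.15, 82.05].

86.8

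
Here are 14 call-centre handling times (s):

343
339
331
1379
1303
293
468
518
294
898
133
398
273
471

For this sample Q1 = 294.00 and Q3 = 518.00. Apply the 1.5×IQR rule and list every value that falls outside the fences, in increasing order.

898, 1303, 1379

IQR = Q3 − Q1 = 518.00 − 294.00 = 224.00.
Lower fence = Q1 − 1.5·IQR = 294.00 − 336.00 = -42.00.
Upper fence = Q3 + 1.5·IQR = 518.00 + 336.00 = 854.00.
898 > 854.00 → outlier.
1303 > 854.00 → outlier.
1379 > 854.00 → outlier.
All remaining values lie within [-42.00, 854.00].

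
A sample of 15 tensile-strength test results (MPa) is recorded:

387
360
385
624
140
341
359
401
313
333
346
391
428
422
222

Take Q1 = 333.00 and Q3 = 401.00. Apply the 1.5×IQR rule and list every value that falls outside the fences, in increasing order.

140, 222, 624

IQR = Q3 − Q1 = 401.00 − 333.00 = 68.00.
Lower fence = Q1 − 1.5·IQR = 333.00 − 102.00 = 231.00.
Upper fence = Q3 + 1.5·IQR = 401.00 + 102.00 = 503.00.
140 < 231.00 → outlier.
222 < 231.00 → outlier.
624 > 503.00 → outlier.
All remaining values lie within [231.00, 503.00].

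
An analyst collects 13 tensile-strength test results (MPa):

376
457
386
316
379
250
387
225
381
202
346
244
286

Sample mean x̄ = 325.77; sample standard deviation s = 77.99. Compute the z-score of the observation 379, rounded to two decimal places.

z = (379 − 325.77) / 77.99 = 0.68.

0.68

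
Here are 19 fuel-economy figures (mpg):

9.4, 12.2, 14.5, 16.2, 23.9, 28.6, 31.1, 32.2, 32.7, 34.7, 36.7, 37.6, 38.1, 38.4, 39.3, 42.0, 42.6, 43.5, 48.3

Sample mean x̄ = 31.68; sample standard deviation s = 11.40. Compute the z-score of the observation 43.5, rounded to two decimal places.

1.04

z = (43.5 − 31.68) / 11.40 = 1.04.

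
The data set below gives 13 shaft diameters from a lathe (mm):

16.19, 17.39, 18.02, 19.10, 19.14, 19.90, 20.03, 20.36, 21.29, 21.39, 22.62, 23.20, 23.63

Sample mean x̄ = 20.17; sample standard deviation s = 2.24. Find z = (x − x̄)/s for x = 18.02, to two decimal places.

z = (18.02 − 20.17) / 2.24 = -0.96.

-0.96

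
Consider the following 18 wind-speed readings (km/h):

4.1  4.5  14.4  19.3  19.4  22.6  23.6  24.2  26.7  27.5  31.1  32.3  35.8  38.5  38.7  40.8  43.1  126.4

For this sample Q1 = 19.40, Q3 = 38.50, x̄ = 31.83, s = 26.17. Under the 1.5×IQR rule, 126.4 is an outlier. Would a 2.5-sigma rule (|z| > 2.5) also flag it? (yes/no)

yes

z = (126.4 − 31.83) / 26.17 = 3.61.
|z| = 3.61 > 2.5.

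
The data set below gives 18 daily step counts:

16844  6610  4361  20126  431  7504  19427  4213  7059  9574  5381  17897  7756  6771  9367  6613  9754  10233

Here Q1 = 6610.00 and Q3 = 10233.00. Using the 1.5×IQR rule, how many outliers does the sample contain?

5

IQR = 3623.00; fences at 6610.00 − 5434.50 = 1175.50 and 10233.00 + 5434.50 = 15667.50.
Outside the cutoffs: 431, 16844, 17897, 19427, 20126.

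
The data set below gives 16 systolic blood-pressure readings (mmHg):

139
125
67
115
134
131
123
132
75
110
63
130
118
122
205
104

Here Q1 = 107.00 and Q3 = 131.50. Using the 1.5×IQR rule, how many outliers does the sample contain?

3

IQR = 24.50; fences at 107.00 − 36.75 = 70.25 and 131.50 + 36.75 = 168.25.
Outside the cutoffs: 63, 67, 205.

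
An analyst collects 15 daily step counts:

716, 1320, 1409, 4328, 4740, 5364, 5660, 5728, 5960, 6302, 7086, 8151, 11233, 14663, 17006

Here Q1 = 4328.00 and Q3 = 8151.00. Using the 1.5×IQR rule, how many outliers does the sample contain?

2

IQR = 3823.00; fences at 4328.00 − 5734.50 = -1406.50 and 8151.00 + 5734.50 = 13885.50.
Outside the cutoffs: 14663, 17006.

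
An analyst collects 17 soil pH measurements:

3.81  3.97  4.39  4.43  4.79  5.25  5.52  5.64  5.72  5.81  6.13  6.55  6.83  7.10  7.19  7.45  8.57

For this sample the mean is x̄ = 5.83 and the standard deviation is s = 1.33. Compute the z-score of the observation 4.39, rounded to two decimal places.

z = (4.39 − 5.83) / 1.33 = -1.08.

-1.08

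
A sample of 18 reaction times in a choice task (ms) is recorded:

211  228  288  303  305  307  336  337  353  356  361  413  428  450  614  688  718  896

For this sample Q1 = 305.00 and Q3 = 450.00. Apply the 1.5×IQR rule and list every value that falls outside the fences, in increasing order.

IQR = Q3 − Q1 = 450.00 − 305.00 = 145.00.
Lower fence = Q1 − 1.5·IQR = 305.00 − 217.50 = 87.50.
Upper fence = Q3 + 1.5·IQR = 450.00 + 217.50 = 667.50.
688 > 667.50 → outlier.
718 > 667.50 → outlier.
896 > 667.50 → outlier.
All remaining values lie within [87.50, 667.50].

688, 718, 896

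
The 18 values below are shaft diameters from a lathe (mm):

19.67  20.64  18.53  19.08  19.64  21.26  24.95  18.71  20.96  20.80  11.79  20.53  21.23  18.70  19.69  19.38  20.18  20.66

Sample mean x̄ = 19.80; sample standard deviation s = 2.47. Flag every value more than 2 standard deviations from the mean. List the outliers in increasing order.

11.79, 24.95

Cutoffs at x̄ ± 2s: 19.80 ± 2·2.47 = [14.86, 24.74].
11.79: z = -3.24, |z| > 2 → outlier.
24.95: z = 2.09, |z| > 2 → outlier.
Every other value lies within [14.86, 24.74].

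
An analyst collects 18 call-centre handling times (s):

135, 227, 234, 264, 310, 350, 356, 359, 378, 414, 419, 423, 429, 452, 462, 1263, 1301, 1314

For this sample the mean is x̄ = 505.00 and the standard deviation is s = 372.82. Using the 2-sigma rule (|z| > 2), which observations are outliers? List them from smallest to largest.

Cutoffs at x̄ ± 2s: 505.00 ± 2·372.82 = [-240.64, 1250.64].
1263: z = 2.03, |z| > 2 → outlier.
1301: z = 2.14, |z| > 2 → outlier.
1314: z = 2.17, |z| > 2 → outlier.
Every other value lies within [-240.64, 1250.64].

1263, 1301, 1314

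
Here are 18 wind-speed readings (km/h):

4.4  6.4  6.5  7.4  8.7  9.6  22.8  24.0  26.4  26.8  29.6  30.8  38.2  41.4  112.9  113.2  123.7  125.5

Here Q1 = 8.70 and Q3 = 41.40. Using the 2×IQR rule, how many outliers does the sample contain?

IQR = 32.70; fences at 8.70 − 65.40 = -56.70 and 41.40 + 65.40 = 106.80.
Outside the cutoffs: 112.9, 113.2, 123.7, 125.5.

4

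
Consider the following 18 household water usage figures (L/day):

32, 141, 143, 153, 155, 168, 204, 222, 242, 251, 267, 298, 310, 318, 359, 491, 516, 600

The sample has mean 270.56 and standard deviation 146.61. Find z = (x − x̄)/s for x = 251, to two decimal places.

-0.13

z = (251 − 270.56) / 146.61 = -0.13.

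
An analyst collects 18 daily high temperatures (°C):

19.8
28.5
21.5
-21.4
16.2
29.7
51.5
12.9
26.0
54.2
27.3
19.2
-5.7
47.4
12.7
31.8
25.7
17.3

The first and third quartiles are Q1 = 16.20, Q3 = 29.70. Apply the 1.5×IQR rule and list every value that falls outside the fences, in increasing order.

IQR = Q3 − Q1 = 29.70 − 16.20 = 13.50.
Lower fence = Q1 − 1.5·IQR = 16.20 − 20.25 = -4.05.
Upper fence = Q3 + 1.5·IQR = 29.70 + 20.25 = 49.95.
-21.4 < -4.05 → outlier.
-5.7 < -4.05 → outlier.
51.5 > 49.95 → outlier.
54.2 > 49.95 → outlier.
All remaining values lie within [-4.05, 49.95].

-21.4, -5.7, 51.5, 54.2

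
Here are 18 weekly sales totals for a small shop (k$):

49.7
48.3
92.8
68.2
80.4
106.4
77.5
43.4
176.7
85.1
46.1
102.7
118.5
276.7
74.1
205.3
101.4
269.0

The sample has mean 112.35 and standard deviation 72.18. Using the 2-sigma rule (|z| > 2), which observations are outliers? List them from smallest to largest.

269.0, 276.7

Cutoffs at x̄ ± 2s: 112.35 ± 2·72.18 = [-32.01, 256.71].
269.0: z = 2.17, |z| > 2 → outlier.
276.7: z = 2.28, |z| > 2 → outlier.
Every other value lies within [-32.01, 256.71].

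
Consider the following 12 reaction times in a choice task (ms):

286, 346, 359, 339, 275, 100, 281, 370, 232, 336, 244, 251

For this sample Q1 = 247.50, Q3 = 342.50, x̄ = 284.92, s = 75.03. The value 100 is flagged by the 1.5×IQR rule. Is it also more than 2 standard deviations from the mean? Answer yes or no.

z = (100 − 284.92) / 75.03 = -2.46.
|z| = 2.46 > 2.

yes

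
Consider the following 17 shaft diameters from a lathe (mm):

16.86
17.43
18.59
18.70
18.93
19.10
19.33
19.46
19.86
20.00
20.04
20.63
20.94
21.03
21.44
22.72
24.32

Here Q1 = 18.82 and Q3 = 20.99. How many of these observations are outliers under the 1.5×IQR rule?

IQR = 2.17; fences at 18.82 − 3.255 = 15.565 and 20.99 + 3.255 = 24.245.
Outside the cutoffs: 24.32.

1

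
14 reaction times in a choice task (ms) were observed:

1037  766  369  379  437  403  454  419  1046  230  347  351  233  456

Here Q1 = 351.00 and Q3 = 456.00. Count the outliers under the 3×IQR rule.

2

IQR = 105.00; fences at 351.00 − 315.00 = 36.00 and 456.00 + 315.00 = 771.00.
Outside the cutoffs: 1037, 1046.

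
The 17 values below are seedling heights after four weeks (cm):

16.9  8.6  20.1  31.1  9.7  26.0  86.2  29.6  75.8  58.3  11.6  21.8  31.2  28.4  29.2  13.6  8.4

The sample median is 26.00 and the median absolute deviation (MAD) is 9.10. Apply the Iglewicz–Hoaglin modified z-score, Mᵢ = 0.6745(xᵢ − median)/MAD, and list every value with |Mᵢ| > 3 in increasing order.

|Mᵢ| > 3 ⇔ |xᵢ − 26.00| > 3·9.10/0.6745 = 40.47.
So outliers lie outside [-14.47, 66.47].
75.8: M = 3.69 → outlier.
86.2: M = 4.46 → outlier.

75.8, 86.2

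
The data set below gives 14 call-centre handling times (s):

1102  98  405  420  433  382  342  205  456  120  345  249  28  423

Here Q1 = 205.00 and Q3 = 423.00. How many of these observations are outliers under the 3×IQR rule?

1

IQR = 218.00; fences at 205.00 − 654.00 = -449.00 and 423.00 + 654.00 = 1077.00.
Outside the cutoffs: 1102.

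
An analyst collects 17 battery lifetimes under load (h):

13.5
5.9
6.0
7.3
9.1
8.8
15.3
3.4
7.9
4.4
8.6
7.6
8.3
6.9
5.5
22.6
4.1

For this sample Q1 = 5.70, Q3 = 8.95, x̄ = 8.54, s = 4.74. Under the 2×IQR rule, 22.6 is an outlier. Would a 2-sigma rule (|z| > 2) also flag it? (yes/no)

z = (22.6 − 8.54) / 4.74 = 2.97.
|z| = 2.97 > 2.

yes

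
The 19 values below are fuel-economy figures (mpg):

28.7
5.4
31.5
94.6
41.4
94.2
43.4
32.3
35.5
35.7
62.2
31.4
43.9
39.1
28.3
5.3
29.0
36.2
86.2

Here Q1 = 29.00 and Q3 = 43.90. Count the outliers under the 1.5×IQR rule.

5

IQR = 14.90; fences at 29.00 − 22.35 = 6.65 and 43.90 + 22.35 = 66.25.
Outside the cutoffs: 5.3, 5.4, 86.2, 94.2, 94.6.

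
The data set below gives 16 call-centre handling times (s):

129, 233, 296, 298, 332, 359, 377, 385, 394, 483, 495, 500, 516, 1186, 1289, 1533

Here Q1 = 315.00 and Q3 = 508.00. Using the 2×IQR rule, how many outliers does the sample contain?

3

IQR = 193.00; fences at 315.00 − 386.00 = -71.00 and 508.00 + 386.00 = 894.00.
Outside the cutoffs: 1186, 1289, 1533.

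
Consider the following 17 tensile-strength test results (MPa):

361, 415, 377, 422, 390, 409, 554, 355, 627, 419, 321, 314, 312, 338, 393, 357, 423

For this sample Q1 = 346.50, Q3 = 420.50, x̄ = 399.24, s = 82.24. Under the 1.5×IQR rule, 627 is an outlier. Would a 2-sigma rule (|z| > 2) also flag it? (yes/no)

yes

z = (627 − 399.24) / 82.24 = 2.77.
|z| = 2.77 > 2.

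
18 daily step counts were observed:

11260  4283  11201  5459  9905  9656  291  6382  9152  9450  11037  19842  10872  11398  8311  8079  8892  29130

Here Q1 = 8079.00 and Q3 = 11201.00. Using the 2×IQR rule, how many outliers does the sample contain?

IQR = 3122.00; fences at 8079.00 − 6244.00 = 1835.00 and 11201.00 + 6244.00 = 17445.00.
Outside the cutoffs: 291, 19842, 29130.

3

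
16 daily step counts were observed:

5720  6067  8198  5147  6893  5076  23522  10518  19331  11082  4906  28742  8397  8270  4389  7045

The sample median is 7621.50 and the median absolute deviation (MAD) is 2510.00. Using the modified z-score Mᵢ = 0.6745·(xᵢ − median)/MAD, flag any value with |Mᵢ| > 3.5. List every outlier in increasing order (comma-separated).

23522, 28742

|Mᵢ| > 3.5 ⇔ |xᵢ − 7621.50| > 3.5·2510.00/0.6745 = 13024.46.
So outliers lie outside [-5402.96, 20645.96].
23522: M = 4.27 → outlier.
28742: M = 5.68 → outlier.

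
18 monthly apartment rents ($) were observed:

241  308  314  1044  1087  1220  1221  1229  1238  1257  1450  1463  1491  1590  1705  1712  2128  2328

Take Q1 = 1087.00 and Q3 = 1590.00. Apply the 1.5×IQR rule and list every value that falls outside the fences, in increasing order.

IQR = Q3 − Q1 = 1590.00 − 1087.00 = 503.00.
Lower fence = Q1 − 1.5·IQR = 1087.00 − 754.50 = 332.50.
Upper fence = Q3 + 1.5·IQR = 1590.00 + 754.50 = 2344.50.
241 < 332.50 → outlier.
308 < 332.50 → outlier.
314 < 332.50 → outlier.
All remaining values lie within [332.50, 2344.50].

241, 308, 314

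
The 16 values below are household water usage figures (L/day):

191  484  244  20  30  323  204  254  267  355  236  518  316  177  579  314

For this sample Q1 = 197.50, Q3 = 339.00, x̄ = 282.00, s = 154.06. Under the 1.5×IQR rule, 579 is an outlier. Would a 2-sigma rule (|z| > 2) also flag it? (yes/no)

no

z = (579 − 282.00) / 154.06 = 1.93.
|z| = 1.93 ≤ 2.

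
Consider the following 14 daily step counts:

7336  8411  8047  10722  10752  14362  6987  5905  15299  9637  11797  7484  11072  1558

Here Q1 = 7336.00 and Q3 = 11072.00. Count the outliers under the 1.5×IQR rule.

IQR = 3736.00; fences at 7336.00 − 5604.00 = 1732.00 and 11072.00 + 5604.00 = 16676.00.
Outside the cutoffs: 1558.

1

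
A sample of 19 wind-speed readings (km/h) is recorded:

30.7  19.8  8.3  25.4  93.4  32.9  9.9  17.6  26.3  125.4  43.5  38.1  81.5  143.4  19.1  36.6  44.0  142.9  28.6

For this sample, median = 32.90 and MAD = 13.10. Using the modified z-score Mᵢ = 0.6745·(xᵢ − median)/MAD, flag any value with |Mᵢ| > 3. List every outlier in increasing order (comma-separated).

|Mᵢ| > 3 ⇔ |xᵢ − 32.90| > 3·13.10/0.6745 = 58.27.
So outliers lie outside [-25.37, 91.17].
93.4: M = 3.12 → outlier.
125.4: M = 4.76 → outlier.
142.9: M = 5.66 → outlier.
143.4: M = 5.69 → outlier.

93.4, 125.4, 142.9, 143.4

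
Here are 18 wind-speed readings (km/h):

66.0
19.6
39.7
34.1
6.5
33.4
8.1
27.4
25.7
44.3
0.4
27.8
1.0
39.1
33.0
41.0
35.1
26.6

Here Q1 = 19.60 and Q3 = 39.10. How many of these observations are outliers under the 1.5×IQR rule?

IQR = 19.50; fences at 19.60 − 29.25 = -9.65 and 39.10 + 29.25 = 68.35.
Every value lies within the cutoffs.

0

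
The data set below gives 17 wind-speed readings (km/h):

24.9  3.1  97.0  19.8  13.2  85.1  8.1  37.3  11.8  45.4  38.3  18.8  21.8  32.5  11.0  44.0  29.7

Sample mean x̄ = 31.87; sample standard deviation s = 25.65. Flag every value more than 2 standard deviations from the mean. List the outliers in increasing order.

85.1, 97.0

Cutoffs at x̄ ± 2s: 31.87 ± 2·25.65 = [-19.43, 83.17].
85.1: z = 2.08, |z| > 2 → outlier.
97.0: z = 2.54, |z| > 2 → outlier.
Every other value lies within [-19.43, 83.17].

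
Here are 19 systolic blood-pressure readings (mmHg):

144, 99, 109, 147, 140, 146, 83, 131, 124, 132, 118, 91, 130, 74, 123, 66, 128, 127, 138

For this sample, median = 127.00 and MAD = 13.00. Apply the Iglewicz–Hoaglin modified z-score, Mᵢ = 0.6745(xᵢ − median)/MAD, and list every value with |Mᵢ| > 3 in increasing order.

66

|Mᵢ| > 3 ⇔ |xᵢ − 127.00| > 3·13.00/0.6745 = 57.82.
So outliers lie outside [69.18, 184.82].
66: M = -3.16 → outlier.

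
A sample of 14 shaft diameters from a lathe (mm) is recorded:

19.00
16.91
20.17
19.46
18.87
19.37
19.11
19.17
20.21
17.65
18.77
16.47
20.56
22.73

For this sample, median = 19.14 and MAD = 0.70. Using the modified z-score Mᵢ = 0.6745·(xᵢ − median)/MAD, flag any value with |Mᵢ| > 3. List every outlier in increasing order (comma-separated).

|Mᵢ| > 3 ⇔ |xᵢ − 19.14| > 3·0.70/0.6745 = 3.11.
So outliers lie outside [16.03, 22.25].
22.73: M = 3.46 → outlier.

22.73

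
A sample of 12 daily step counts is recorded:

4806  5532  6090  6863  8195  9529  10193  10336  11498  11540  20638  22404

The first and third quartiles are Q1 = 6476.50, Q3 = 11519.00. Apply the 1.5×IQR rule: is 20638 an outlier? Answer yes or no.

IQR = Q3 − Q1 = 11519.00 − 6476.50 = 5042.50.
Lower fence = Q1 − 1.5·IQR = 6476.50 − 7563.75 = -1087.25.
Upper fence = Q3 + 1.5·IQR = 11519.00 + 7563.75 = 19082.75.
20638 lies above the upper fence.

yes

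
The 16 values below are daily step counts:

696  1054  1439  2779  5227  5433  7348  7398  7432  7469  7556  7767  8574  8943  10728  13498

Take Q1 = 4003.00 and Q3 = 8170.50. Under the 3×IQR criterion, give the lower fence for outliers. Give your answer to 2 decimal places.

IQR = Q3 − Q1 = 8170.50 − 4003.00 = 4167.50.
Lower fence = Q1 − 3·IQR = 4003.00 − 12502.50 = -8499.50.
Upper fence = Q3 + 3·IQR = 8170.50 + 12502.50 = 20673.00.

-8499.50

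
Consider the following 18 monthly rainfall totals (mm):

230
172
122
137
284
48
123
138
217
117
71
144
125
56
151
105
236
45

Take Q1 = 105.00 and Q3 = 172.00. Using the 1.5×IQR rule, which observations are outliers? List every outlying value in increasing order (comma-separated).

IQR = Q3 − Q1 = 172.00 − 105.00 = 67.00.
Lower fence = Q1 − 1.5·IQR = 105.00 − 100.50 = 4.50.
Upper fence = Q3 + 1.5·IQR = 172.00 + 100.50 = 272.50.
284 > 272.50 → outlier.
All remaining values lie within [4.50, 272.50].

284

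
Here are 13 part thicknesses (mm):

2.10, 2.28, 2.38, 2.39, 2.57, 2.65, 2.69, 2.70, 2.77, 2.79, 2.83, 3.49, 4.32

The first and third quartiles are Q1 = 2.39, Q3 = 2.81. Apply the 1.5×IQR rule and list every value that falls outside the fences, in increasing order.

3.49, 4.32

IQR = Q3 − Q1 = 2.81 − 2.39 = 0.42.
Lower fence = Q1 − 1.5·IQR = 2.39 − 0.63 = 1.76.
Upper fence = Q3 + 1.5·IQR = 2.81 + 0.63 = 3.44.
3.49 > 3.44 → outlier.
4.32 > 3.44 → outlier.
All remaining values lie within [1.76, 3.44].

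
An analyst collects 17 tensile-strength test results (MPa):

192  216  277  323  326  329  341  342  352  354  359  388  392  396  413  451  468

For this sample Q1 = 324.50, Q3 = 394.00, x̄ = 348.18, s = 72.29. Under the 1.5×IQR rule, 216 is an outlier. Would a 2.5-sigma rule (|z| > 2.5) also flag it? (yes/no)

no

z = (216 − 348.18) / 72.29 = -1.83.
|z| = 1.83 ≤ 2.5.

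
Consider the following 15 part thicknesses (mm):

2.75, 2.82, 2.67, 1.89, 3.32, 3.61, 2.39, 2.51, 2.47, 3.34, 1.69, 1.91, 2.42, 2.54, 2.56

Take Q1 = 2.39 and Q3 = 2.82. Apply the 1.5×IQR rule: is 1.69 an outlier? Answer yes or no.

IQR = Q3 − Q1 = 2.82 − 2.39 = 0.43.
Lower fence = Q1 − 1.5·IQR = 2.39 − 0.645 = 1.745.
Upper fence = Q3 + 1.5·IQR = 2.82 + 0.645 = 3.465.
1.69 lies below the lower fence.

yes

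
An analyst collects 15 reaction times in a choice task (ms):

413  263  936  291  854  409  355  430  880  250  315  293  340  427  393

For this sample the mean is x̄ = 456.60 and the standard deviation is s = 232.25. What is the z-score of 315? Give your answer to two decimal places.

-0.61

z = (315 − 456.60) / 232.25 = -0.61.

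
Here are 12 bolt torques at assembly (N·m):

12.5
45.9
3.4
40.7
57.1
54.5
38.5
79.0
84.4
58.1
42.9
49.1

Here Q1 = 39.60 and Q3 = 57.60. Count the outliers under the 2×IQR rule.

1

IQR = 18.00; fences at 39.60 − 36.00 = 3.60 and 57.60 + 36.00 = 93.60.
Outside the cutoffs: 3.4.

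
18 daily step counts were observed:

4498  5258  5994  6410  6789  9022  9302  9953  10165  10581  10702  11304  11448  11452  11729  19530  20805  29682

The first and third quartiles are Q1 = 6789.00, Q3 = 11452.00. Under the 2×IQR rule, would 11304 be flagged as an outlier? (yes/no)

IQR = Q3 − Q1 = 11452.00 − 6789.00 = 4663.00.
Lower fence = Q1 − 2·IQR = 6789.00 − 9326.00 = -2537.00.
Upper fence = Q3 + 2·IQR = 11452.00 + 9326.00 = 20778.00.
11304 lies within [-2537.00, 20778.00].

no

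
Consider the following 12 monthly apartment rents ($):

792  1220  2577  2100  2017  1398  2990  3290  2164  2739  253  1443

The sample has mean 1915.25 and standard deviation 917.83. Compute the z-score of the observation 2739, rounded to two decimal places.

z = (2739 − 1915.25) / 917.83 = 0.90.

0.90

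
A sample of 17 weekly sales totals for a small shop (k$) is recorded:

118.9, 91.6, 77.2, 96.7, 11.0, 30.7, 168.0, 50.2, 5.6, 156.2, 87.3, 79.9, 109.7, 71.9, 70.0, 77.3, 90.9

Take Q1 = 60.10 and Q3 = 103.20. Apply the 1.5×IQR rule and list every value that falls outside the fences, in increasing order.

IQR = Q3 − Q1 = 103.20 − 60.10 = 43.10.
Lower fence = Q1 − 1.5·IQR = 60.10 − 64.65 = -4.55.
Upper fence = Q3 + 1.5·IQR = 103.20 + 64.65 = 167.85.
168.0 > 167.85 → outlier.
All remaining values lie within [-4.55, 167.85].

168.0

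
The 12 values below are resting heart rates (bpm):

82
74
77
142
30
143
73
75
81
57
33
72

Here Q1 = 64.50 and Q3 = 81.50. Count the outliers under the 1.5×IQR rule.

4

IQR = 17.00; fences at 64.50 − 25.50 = 39.00 and 81.50 + 25.50 = 107.00.
Outside the cutoffs: 30, 33, 142, 143.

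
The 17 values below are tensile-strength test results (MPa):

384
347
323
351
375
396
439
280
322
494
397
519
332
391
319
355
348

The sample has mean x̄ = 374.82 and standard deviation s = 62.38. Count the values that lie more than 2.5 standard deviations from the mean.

Cutoffs: x̄ ± 2.5s = [218.87, 530.77].
Every value lies within the cutoffs.

0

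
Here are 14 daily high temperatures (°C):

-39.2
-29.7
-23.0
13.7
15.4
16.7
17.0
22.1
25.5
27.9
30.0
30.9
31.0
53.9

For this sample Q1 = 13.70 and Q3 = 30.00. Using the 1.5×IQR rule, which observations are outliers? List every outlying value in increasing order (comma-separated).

IQR = Q3 − Q1 = 30.00 − 13.70 = 16.30.
Lower fence = Q1 − 1.5·IQR = 13.70 − 24.45 = -10.75.
Upper fence = Q3 + 1.5·IQR = 30.00 + 24.45 = 54.45.
-39.2 < -10.75 → outlier.
-29.7 < -10.75 → outlier.
-23.0 < -10.75 → outlier.
All remaining values lie within [-10.75, 54.45].

-39.2, -29.7, -23.0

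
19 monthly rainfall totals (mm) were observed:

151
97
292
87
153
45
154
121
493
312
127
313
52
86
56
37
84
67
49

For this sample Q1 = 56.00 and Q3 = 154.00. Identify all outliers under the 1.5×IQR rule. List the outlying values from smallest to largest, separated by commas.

IQR = Q3 − Q1 = 154.00 − 56.00 = 98.00.
Lower fence = Q1 − 1.5·IQR = 56.00 − 147.00 = -91.00.
Upper fence = Q3 + 1.5·IQR = 154.00 + 147.00 = 301.00.
312 > 301.00 → outlier.
313 > 301.00 → outlier.
493 > 301.00 → outlier.
All remaining values lie within [-91.00, 301.00].

312, 313, 493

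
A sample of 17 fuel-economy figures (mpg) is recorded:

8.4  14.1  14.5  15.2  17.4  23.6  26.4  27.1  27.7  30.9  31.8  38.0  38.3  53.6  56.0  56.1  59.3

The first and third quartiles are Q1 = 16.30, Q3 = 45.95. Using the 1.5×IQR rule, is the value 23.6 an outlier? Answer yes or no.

IQR = Q3 − Q1 = 45.95 − 16.30 = 29.65.
Lower fence = Q1 − 1.5·IQR = 16.30 − 44.475 = -28.175.
Upper fence = Q3 + 1.5·IQR = 45.95 + 44.475 = 90.425.
23.6 lies within [-28.175, 90.425].

no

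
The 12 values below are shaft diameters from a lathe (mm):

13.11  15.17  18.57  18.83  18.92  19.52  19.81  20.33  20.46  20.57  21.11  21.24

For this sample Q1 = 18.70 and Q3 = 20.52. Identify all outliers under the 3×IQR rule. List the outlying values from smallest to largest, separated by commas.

13.11

IQR = Q3 − Q1 = 20.52 − 18.70 = 1.82.
Lower fence = Q1 − 3·IQR = 18.70 − 5.46 = 13.24.
Upper fence = Q3 + 3·IQR = 20.52 + 5.46 = 25.98.
13.11 < 13.24 → outlier.
All remaining values lie within [13.24, 25.98].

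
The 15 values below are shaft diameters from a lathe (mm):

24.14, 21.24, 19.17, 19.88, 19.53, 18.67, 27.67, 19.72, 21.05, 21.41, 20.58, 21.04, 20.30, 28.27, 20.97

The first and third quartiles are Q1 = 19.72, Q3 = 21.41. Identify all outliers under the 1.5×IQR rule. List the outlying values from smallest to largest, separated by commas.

24.14, 27.67, 28.27

IQR = Q3 − Q1 = 21.41 − 19.72 = 1.69.
Lower fence = Q1 − 1.5·IQR = 19.72 − 2.535 = 17.185.
Upper fence = Q3 + 1.5·IQR = 21.41 + 2.535 = 23.945.
24.14 > 23.945 → outlier.
27.67 > 23.945 → outlier.
28.27 > 23.945 → outlier.
All remaining values lie within [17.185, 23.945].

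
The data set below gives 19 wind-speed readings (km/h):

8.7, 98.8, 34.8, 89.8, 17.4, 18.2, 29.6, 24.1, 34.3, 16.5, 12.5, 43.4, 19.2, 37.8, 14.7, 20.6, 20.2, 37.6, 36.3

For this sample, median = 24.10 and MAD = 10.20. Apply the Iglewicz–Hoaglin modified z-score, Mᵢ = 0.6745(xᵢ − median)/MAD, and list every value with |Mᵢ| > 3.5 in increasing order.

89.8, 98.8

|Mᵢ| > 3.5 ⇔ |xᵢ − 24.10| > 3.5·10.20/0.6745 = 52.93.
So outliers lie outside [-28.83, 77.03].
89.8: M = 4.34 → outlier.
98.8: M = 4.94 → outlier.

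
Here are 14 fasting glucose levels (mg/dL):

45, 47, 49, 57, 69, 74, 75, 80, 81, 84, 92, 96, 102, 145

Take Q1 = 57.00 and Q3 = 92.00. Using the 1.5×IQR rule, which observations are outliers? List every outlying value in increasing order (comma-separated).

145

IQR = Q3 − Q1 = 92.00 − 57.00 = 35.00.
Lower fence = Q1 − 1.5·IQR = 57.00 − 52.50 = 4.50.
Upper fence = Q3 + 1.5·IQR = 92.00 + 52.50 = 144.50.
145 > 144.50 → outlier.
All remaining values lie within [4.50, 144.50].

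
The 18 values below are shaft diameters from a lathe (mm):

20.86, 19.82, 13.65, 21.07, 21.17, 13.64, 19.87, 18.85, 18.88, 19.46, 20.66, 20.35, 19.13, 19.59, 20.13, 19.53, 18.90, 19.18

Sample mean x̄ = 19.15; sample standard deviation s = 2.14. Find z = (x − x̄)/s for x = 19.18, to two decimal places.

z = (19.18 − 19.15) / 2.14 = 0.01.

0.01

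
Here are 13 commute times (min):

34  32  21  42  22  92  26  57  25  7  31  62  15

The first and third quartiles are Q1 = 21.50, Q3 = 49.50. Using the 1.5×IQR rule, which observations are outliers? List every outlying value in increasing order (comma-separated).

92

IQR = Q3 − Q1 = 49.50 − 21.50 = 28.00.
Lower fence = Q1 − 1.5·IQR = 21.50 − 42.00 = -20.50.
Upper fence = Q3 + 1.5·IQR = 49.50 + 42.00 = 91.50.
92 > 91.50 → outlier.
All remaining values lie within [-20.50, 91.50].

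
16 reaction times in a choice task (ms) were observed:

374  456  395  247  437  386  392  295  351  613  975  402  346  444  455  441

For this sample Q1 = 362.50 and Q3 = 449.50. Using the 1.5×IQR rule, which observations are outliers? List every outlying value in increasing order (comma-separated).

613, 975

IQR = Q3 − Q1 = 449.50 − 362.50 = 87.00.
Lower fence = Q1 − 1.5·IQR = 362.50 − 130.50 = 232.00.
Upper fence = Q3 + 1.5·IQR = 449.50 + 130.50 = 580.00.
613 > 580.00 → outlier.
975 > 580.00 → outlier.
All remaining values lie within [232.00, 580.00].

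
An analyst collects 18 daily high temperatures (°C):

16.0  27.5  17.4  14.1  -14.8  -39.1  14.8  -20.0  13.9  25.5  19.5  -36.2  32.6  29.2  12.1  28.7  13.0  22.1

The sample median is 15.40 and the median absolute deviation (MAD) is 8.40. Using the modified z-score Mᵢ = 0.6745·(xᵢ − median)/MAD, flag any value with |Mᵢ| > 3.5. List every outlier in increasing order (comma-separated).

|Mᵢ| > 3.5 ⇔ |xᵢ − 15.40| > 3.5·8.40/0.6745 = 43.59.
So outliers lie outside [-28.19, 58.99].
-39.1: M = -4.38 → outlier.
-36.2: M = -4.14 → outlier.

-39.1, -36.2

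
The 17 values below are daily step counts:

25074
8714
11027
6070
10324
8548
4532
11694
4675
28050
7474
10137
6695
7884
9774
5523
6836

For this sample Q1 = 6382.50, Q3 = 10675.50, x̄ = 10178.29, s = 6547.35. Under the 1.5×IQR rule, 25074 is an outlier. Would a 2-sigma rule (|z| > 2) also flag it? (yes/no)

z = (25074 − 10178.29) / 6547.35 = 2.28.
|z| = 2.28 > 2.

yes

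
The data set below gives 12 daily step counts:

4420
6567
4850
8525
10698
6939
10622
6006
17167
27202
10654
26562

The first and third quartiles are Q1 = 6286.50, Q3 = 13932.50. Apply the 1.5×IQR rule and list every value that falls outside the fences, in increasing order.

IQR = Q3 − Q1 = 13932.50 − 6286.50 = 7646.00.
Lower fence = Q1 − 1.5·IQR = 6286.50 − 11469.00 = -5182.50.
Upper fence = Q3 + 1.5·IQR = 13932.50 + 11469.00 = 25401.50.
26562 > 25401.50 → outlier.
27202 > 25401.50 → outlier.
All remaining values lie within [-5182.50, 25401.50].

26562, 27202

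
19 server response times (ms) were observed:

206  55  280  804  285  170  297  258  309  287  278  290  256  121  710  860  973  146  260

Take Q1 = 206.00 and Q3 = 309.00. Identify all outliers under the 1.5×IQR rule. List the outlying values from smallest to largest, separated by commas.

710, 804, 860, 973

IQR = Q3 − Q1 = 309.00 − 206.00 = 103.00.
Lower fence = Q1 − 1.5·IQR = 206.00 − 154.50 = 51.50.
Upper fence = Q3 + 1.5·IQR = 309.00 + 154.50 = 463.50.
710 > 463.50 → outlier.
804 > 463.50 → outlier.
860 > 463.50 → outlier.
973 > 463.50 → outlier.
All remaining values lie within [51.50, 463.50].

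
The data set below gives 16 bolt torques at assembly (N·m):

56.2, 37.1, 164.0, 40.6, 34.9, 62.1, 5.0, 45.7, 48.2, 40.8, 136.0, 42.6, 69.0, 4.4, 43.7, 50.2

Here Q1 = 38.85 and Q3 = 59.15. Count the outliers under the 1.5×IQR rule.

4

IQR = 20.30; fences at 38.85 − 30.45 = 8.40 and 59.15 + 30.45 = 89.60.
Outside the cutoffs: 4.4, 5.0, 136.0, 164.0.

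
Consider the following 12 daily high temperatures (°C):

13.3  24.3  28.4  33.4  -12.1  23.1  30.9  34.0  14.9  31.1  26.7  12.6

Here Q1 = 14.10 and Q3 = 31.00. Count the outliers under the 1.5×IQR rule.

IQR = 16.90; fences at 14.10 − 25.35 = -11.25 and 31.00 + 25.35 = 56.35.
Outside the cutoffs: -12.1.

1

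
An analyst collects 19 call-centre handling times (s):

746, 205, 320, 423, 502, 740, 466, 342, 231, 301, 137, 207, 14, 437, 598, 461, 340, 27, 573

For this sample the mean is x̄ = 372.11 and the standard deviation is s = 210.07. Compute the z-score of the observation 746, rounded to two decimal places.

z = (746 − 372.11) / 210.07 = 1.78.

1.78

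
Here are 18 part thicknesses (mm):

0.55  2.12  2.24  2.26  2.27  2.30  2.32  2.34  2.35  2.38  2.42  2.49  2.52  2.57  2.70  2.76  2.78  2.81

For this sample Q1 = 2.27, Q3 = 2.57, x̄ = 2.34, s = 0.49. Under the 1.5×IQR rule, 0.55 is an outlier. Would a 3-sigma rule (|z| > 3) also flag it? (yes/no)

z = (0.55 − 2.34) / 0.49 = -3.65.
|z| = 3.65 > 3.

yes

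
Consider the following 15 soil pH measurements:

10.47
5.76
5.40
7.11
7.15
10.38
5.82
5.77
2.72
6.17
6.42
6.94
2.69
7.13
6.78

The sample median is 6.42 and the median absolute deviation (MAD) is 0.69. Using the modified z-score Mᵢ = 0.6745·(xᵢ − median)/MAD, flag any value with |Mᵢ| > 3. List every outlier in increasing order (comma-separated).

2.69, 2.72, 10.38, 10.47

|Mᵢ| > 3 ⇔ |xᵢ − 6.42| > 3·0.69/0.6745 = 3.07.
So outliers lie outside [3.35, 9.49].
2.69: M = -3.65 → outlier.
2.72: M = -3.62 → outlier.
10.38: M = 3.87 → outlier.
10.47: M = 3.96 → outlier.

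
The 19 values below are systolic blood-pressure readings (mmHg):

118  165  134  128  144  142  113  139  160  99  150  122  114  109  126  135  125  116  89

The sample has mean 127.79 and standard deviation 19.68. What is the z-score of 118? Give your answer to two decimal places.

z = (118 − 127.79) / 19.68 = -0.50.

-0.50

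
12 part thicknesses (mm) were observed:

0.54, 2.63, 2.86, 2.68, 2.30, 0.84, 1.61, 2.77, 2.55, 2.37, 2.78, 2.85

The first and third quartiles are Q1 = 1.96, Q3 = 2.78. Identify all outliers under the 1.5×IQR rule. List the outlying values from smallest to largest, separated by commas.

IQR = Q3 − Q1 = 2.78 − 1.96 = 0.82.
Lower fence = Q1 − 1.5·IQR = 1.96 − 1.23 = 0.73.
Upper fence = Q3 + 1.5·IQR = 2.78 + 1.23 = 4.01.
0.54 < 0.73 → outlier.
All remaining values lie within [0.73, 4.01].

0.54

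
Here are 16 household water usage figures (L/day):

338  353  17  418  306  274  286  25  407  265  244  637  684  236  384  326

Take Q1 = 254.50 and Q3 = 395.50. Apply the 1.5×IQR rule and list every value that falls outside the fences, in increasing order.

IQR = Q3 − Q1 = 395.50 − 254.50 = 141.00.
Lower fence = Q1 − 1.5·IQR = 254.50 − 211.50 = 43.00.
Upper fence = Q3 + 1.5·IQR = 395.50 + 211.50 = 607.00.
17 < 43.00 → outlier.
25 < 43.00 → outlier.
637 > 607.00 → outlier.
684 > 607.00 → outlier.
All remaining values lie within [43.00, 607.00].

17, 25, 637, 684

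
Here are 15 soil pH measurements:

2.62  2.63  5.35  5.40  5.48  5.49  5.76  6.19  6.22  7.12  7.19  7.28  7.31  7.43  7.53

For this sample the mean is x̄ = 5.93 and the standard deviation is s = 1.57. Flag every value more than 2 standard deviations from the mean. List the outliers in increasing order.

Cutoffs at x̄ ± 2s: 5.93 ± 2·1.57 = [2.79, 9.07].
2.62: z = -2.11, |z| > 2 → outlier.
2.63: z = -2.10, |z| > 2 → outlier.
Every other value lies within [2.79, 9.07].

2.62, 2.63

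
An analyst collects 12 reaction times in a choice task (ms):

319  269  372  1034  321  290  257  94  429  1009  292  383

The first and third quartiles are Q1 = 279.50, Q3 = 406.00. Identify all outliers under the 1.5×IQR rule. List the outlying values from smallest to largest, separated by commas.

IQR = Q3 − Q1 = 406.00 − 279.50 = 126.50.
Lower fence = Q1 − 1.5·IQR = 279.50 − 189.75 = 89.75.
Upper fence = Q3 + 1.5·IQR = 406.00 + 189.75 = 595.75.
1009 > 595.75 → outlier.
1034 > 595.75 → outlier.
All remaining values lie within [89.75, 595.75].

1009, 1034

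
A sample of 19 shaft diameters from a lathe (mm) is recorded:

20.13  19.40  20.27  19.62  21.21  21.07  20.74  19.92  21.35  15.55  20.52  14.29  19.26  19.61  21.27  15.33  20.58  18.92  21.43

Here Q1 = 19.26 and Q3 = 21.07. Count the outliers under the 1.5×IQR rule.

IQR = 1.81; fences at 19.26 − 2.715 = 16.545 and 21.07 + 2.715 = 23.785.
Outside the cutoffs: 14.29, 15.33, 15.55.

3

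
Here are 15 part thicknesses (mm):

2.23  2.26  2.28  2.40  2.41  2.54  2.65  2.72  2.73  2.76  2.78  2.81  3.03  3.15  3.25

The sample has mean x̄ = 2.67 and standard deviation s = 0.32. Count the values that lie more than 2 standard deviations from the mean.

Cutoffs: x̄ ± 2s = [2.03, 3.31].
Every value lies within the cutoffs.

0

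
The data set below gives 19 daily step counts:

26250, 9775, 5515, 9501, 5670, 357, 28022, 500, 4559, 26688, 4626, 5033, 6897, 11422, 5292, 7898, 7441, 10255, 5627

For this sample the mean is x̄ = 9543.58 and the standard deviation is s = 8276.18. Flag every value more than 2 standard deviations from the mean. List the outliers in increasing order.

26250, 26688, 28022

Cutoffs at x̄ ± 2s: 9543.58 ± 2·8276.18 = [-7008.78, 26095.94].
26250: z = 2.02, |z| > 2 → outlier.
26688: z = 2.07, |z| > 2 → outlier.
28022: z = 2.23, |z| > 2 → outlier.
Every other value lies within [-7008.78, 26095.94].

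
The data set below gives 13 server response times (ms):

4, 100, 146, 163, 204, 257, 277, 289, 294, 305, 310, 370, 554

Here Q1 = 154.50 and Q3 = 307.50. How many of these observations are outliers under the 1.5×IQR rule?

1

IQR = 153.00; fences at 154.50 − 229.50 = -75.00 and 307.50 + 229.50 = 537.00.
Outside the cutoffs: 554.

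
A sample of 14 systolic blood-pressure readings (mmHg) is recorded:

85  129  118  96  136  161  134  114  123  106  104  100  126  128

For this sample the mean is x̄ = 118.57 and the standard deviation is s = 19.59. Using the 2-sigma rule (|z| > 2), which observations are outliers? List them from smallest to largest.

Cutoffs at x̄ ± 2s: 118.57 ± 2·19.59 = [79.39, 157.75].
161: z = 2.17, |z| > 2 → outlier.
Every other value lies within [79.39, 157.75].

161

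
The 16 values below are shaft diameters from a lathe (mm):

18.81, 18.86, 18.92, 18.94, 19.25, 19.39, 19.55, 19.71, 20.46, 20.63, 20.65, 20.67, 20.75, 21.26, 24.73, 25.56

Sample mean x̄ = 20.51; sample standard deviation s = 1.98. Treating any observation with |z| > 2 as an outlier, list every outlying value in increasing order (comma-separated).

Cutoffs at x̄ ± 2s: 20.51 ± 2·1.98 = [16.55, 24.47].
24.73: z = 2.13, |z| > 2 → outlier.
25.56: z = 2.55, |z| > 2 → outlier.
Every other value lies within [16.55, 24.47].

24.73, 25.56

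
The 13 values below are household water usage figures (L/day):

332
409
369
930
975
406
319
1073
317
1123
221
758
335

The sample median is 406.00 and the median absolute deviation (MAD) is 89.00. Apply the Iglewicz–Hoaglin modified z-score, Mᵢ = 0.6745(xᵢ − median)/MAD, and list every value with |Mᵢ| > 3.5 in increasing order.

930, 975, 1073, 1123

|Mᵢ| > 3.5 ⇔ |xᵢ − 406.00| > 3.5·89.00/0.6745 = 461.82.
So outliers lie outside [-55.82, 867.82].
930: M = 3.97 → outlier.
975: M = 4.31 → outlier.
1073: M = 5.05 → outlier.
1123: M = 5.43 → outlier.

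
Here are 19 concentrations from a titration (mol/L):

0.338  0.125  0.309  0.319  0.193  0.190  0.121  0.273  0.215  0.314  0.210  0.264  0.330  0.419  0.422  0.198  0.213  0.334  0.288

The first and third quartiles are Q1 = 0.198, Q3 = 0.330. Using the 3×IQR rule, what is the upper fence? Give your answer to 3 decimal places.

IQR = Q3 − Q1 = 0.330 − 0.198 = 0.132.
Lower fence = Q1 − 3·IQR = 0.198 − 0.396 = -0.198.
Upper fence = Q3 + 3·IQR = 0.330 + 0.396 = 0.726.

0.726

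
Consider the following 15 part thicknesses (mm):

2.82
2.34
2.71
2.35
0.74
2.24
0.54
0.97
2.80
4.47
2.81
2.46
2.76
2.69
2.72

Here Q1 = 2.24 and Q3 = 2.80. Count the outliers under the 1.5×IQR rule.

4

IQR = 0.56; fences at 2.24 − 0.84 = 1.40 and 2.80 + 0.84 = 3.64.
Outside the cutoffs: 0.54, 0.74, 0.97, 4.47.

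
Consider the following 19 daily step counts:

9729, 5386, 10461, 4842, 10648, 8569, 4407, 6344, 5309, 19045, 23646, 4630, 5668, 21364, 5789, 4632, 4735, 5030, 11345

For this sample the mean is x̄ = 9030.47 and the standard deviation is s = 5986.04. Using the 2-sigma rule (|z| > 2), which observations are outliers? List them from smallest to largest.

21364, 23646

Cutoffs at x̄ ± 2s: 9030.47 ± 2·5986.04 = [-2941.61, 21002.55].
21364: z = 2.06, |z| > 2 → outlier.
23646: z = 2.44, |z| > 2 → outlier.
Every other value lies within [-2941.61, 21002.55].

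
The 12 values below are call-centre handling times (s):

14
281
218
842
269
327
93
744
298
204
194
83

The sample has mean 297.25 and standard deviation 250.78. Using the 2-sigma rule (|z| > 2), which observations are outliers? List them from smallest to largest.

Cutoffs at x̄ ± 2s: 297.25 ± 2·250.78 = [-204.31, 798.81].
842: z = 2.17, |z| > 2 → outlier.
Every other value lies within [-204.31, 798.81].

842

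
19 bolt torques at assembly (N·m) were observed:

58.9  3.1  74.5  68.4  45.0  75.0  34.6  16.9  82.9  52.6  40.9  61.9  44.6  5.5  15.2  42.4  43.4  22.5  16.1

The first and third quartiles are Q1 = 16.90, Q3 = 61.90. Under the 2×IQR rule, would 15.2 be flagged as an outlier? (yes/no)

no

IQR = Q3 − Q1 = 61.90 − 16.90 = 45.00.
Lower fence = Q1 − 2·IQR = 16.90 − 90.00 = -73.10.
Upper fence = Q3 + 2·IQR = 61.90 + 90.00 = 151.90.
15.2 lies within [-73.10, 151.90].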